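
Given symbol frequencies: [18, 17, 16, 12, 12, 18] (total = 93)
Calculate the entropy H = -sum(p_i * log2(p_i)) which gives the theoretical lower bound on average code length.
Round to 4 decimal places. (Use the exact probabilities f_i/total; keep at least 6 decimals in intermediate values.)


Per-symbol terms -p_i * log2(p_i) with p_i = f_i/93:
  p = 18/93 = 0.193548: log2(p) = -2.369234, -p*log2(p) = 0.458561
  p = 17/93 = 0.182796: log2(p) = -2.451696, -p*log2(p) = 0.448159
  p = 16/93 = 0.172043: log2(p) = -2.539159, -p*log2(p) = 0.436845
  p = 12/93 = 0.129032: log2(p) = -2.954196, -p*log2(p) = 0.381187
  p = 12/93 = 0.129032: log2(p) = -2.954196, -p*log2(p) = 0.381187
  p = 18/93 = 0.193548: log2(p) = -2.369234, -p*log2(p) = 0.458561
H = 0.458561 + 0.448159 + 0.436845 + 0.381187 + 0.381187 + 0.458561 = 2.564500

H = 2.5645 bits/symbol


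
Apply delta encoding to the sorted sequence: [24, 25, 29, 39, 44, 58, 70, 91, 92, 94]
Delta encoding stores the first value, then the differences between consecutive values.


First value: 24
Deltas:
  25 - 24 = 1
  29 - 25 = 4
  39 - 29 = 10
  44 - 39 = 5
  58 - 44 = 14
  70 - 58 = 12
  91 - 70 = 21
  92 - 91 = 1
  94 - 92 = 2


Delta encoded: [24, 1, 4, 10, 5, 14, 12, 21, 1, 2]


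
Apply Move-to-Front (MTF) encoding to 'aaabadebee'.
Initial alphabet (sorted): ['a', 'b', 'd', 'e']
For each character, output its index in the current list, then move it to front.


MTF encoding:
'a': index 0 in ['a', 'b', 'd', 'e'] -> ['a', 'b', 'd', 'e']
'a': index 0 in ['a', 'b', 'd', 'e'] -> ['a', 'b', 'd', 'e']
'a': index 0 in ['a', 'b', 'd', 'e'] -> ['a', 'b', 'd', 'e']
'b': index 1 in ['a', 'b', 'd', 'e'] -> ['b', 'a', 'd', 'e']
'a': index 1 in ['b', 'a', 'd', 'e'] -> ['a', 'b', 'd', 'e']
'd': index 2 in ['a', 'b', 'd', 'e'] -> ['d', 'a', 'b', 'e']
'e': index 3 in ['d', 'a', 'b', 'e'] -> ['e', 'd', 'a', 'b']
'b': index 3 in ['e', 'd', 'a', 'b'] -> ['b', 'e', 'd', 'a']
'e': index 1 in ['b', 'e', 'd', 'a'] -> ['e', 'b', 'd', 'a']
'e': index 0 in ['e', 'b', 'd', 'a'] -> ['e', 'b', 'd', 'a']


Output: [0, 0, 0, 1, 1, 2, 3, 3, 1, 0]


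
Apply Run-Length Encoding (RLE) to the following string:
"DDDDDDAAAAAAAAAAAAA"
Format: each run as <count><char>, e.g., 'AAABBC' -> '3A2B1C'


Scanning runs left to right:
  i=0: run of 'D' x 6 -> '6D'
  i=6: run of 'A' x 13 -> '13A'

RLE = 6D13A


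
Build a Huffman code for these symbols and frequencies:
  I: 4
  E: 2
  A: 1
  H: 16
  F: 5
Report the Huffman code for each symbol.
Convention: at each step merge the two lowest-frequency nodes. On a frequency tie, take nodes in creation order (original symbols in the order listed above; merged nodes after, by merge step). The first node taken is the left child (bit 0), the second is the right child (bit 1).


Huffman tree construction:
Step 1: Merge A(1) + E(2) = 3
Step 2: Merge (A+E)(3) + I(4) = 7
Step 3: Merge F(5) + ((A+E)+I)(7) = 12
Step 4: Merge (F+((A+E)+I))(12) + H(16) = 28
Read each symbol's code off the tree from the root (left child = 0, right child = 1).

Codes:
  I: 011 (length 3)
  E: 0101 (length 4)
  A: 0100 (length 4)
  H: 1 (length 1)
  F: 00 (length 2)
Average code length: 50/28 = 1.7857 bits/symbol


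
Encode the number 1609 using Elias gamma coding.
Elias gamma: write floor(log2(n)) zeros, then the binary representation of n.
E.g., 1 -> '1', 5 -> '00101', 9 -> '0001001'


num_bits = floor(log2(1609)) + 1 = 11
leading_zeros = num_bits - 1 = 10
binary(1609) = 11001001001

Elias gamma(1609) = '0000000000' + '11001001001' = 000000000011001001001 (21 bits)


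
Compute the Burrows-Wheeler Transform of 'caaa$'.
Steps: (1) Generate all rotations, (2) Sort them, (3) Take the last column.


Rotations (sorted):
  0: $caaa -> last char: a
  1: a$caa -> last char: a
  2: aa$ca -> last char: a
  3: aaa$c -> last char: c
  4: caaa$ -> last char: $


BWT = aaac$


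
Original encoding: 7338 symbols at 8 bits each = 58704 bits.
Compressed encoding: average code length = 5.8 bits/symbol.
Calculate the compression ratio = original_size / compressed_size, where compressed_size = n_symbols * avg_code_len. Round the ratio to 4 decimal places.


original_size = n_symbols * orig_bits = 7338 * 8 = 58704 bits
compressed_size = n_symbols * avg_code_len = 7338 * 5.8 = 42560.4 bits
ratio = original_size / compressed_size = 58704 / 42560.4 = 1.3793

Compression ratio = 1.3793


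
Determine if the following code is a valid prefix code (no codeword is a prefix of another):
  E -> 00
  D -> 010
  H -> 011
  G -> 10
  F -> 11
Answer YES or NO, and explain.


Checking each pair (does one codeword prefix another?):
  E='00' vs D='010': no prefix
  E='00' vs H='011': no prefix
  E='00' vs G='10': no prefix
  E='00' vs F='11': no prefix
  D='010' vs E='00': no prefix
  D='010' vs H='011': no prefix
  D='010' vs G='10': no prefix
  D='010' vs F='11': no prefix
  H='011' vs E='00': no prefix
  H='011' vs D='010': no prefix
  H='011' vs G='10': no prefix
  H='011' vs F='11': no prefix
  G='10' vs E='00': no prefix
  G='10' vs D='010': no prefix
  G='10' vs H='011': no prefix
  G='10' vs F='11': no prefix
  F='11' vs E='00': no prefix
  F='11' vs D='010': no prefix
  F='11' vs H='011': no prefix
  F='11' vs G='10': no prefix
No violation found over all pairs.

YES -- this is a valid prefix code. No codeword is a prefix of any other codeword.


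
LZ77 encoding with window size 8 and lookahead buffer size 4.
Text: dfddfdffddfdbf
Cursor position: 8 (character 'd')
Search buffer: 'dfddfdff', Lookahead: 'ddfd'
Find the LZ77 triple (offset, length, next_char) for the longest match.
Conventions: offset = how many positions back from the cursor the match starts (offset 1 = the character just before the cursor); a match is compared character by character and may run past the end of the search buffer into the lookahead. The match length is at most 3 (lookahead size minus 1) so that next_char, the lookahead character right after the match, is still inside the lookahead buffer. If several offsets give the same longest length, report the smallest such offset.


Try each offset into the search buffer:
  offset=1 (pos 7, char 'f'): match length 0
  offset=2 (pos 6, char 'f'): match length 0
  offset=3 (pos 5, char 'd'): match length 1
  offset=4 (pos 4, char 'f'): match length 0
  offset=5 (pos 3, char 'd'): match length 1
  offset=6 (pos 2, char 'd'): match length 3
  offset=7 (pos 1, char 'f'): match length 0
  offset=8 (pos 0, char 'd'): match length 1
Longest match has length 3 at offset 6.
next_char = character at position 8 + 3 = 11 -> 'd'

Best match: offset=6, length=3 (matching 'ddf' starting at position 2)
LZ77 triple: (6, 3, 'd')


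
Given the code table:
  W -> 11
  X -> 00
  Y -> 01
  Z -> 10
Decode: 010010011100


Decoding:
01 -> Y
00 -> X
10 -> Z
01 -> Y
11 -> W
00 -> X


Result: YXZYWX


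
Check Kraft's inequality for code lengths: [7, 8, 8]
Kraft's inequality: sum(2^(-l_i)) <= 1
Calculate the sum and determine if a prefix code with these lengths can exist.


Sum = 2^(-7) + 2^(-8) + 2^(-8)
    = 0.0078125 + 0.00390625 + 0.00390625
    = 4/256 = 0.015625
Since 0.015625 <= 1, Kraft's inequality IS satisfied.
A prefix code with these lengths CAN exist.

Kraft sum = 0.015625. Satisfied.


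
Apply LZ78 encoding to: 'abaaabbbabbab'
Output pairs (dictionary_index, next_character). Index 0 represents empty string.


LZ78 encoding steps:
Dictionary: {0: ''}
Step 1: w='' (idx 0), next='a' -> output (0, 'a'), add 'a' as idx 1
Step 2: w='' (idx 0), next='b' -> output (0, 'b'), add 'b' as idx 2
Step 3: w='a' (idx 1), next='a' -> output (1, 'a'), add 'aa' as idx 3
Step 4: w='a' (idx 1), next='b' -> output (1, 'b'), add 'ab' as idx 4
Step 5: w='b' (idx 2), next='b' -> output (2, 'b'), add 'bb' as idx 5
Step 6: w='ab' (idx 4), next='b' -> output (4, 'b'), add 'abb' as idx 6
Step 7: w='ab' (idx 4), end of input -> output (4, '')


Encoded: [(0, 'a'), (0, 'b'), (1, 'a'), (1, 'b'), (2, 'b'), (4, 'b'), (4, '')]


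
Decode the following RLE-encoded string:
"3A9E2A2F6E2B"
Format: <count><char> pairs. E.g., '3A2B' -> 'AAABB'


Expanding each <count><char> pair:
  3A -> 'AAA'
  9E -> 'EEEEEEEEE'
  2A -> 'AA'
  2F -> 'FF'
  6E -> 'EEEEEE'
  2B -> 'BB'

Decoded = AAAEEEEEEEEEAAFFEEEEEEBB


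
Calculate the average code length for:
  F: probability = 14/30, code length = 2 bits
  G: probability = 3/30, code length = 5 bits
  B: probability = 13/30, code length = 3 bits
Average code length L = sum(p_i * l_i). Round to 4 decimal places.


Weighted contributions p_i * l_i:
  F: (14/30) * 2 = 28/30
  G: (3/30) * 5 = 15/30
  B: (13/30) * 3 = 39/30
Sum = (28 + 15 + 39)/30 = 82/30

L = 82/30 = 2.7333 bits/symbol


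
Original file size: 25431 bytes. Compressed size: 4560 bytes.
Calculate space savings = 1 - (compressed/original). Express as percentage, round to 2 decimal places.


ratio = compressed/original = 4560/25431 = 0.179309
savings = 1 - ratio = 1 - 0.179309 = 0.820691
as a percentage: 0.820691 * 100 = 82.07%

Space savings = 1 - 4560/25431 = 82.07%


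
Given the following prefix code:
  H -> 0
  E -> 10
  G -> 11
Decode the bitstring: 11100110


Decoding step by step:
Bits 11 -> G
Bits 10 -> E
Bits 0 -> H
Bits 11 -> G
Bits 0 -> H


Decoded message: GEHGH


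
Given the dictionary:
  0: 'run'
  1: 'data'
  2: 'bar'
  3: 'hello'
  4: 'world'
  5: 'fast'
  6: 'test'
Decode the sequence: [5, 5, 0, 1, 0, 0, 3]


Look up each index in the dictionary:
  5 -> 'fast'
  5 -> 'fast'
  0 -> 'run'
  1 -> 'data'
  0 -> 'run'
  0 -> 'run'
  3 -> 'hello'

Decoded: "fast fast run data run run hello"


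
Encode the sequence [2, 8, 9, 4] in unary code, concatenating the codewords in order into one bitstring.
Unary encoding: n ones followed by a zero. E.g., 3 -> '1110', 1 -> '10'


Encode each number as n ones followed by a terminating 0:
  2 -> 110 (3 bits)
  8 -> 111111110 (9 bits)
  9 -> 1111111110 (10 bits)
  4 -> 11110 (5 bits)
Total length = 3 + 9 + 10 + 5 = 27 bits.

Unary([2, 8, 9, 4]) = 110111111110111111111011110 (27 bits)


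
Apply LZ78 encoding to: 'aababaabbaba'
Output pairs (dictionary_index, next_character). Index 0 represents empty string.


LZ78 encoding steps:
Dictionary: {0: ''}
Step 1: w='' (idx 0), next='a' -> output (0, 'a'), add 'a' as idx 1
Step 2: w='a' (idx 1), next='b' -> output (1, 'b'), add 'ab' as idx 2
Step 3: w='ab' (idx 2), next='a' -> output (2, 'a'), add 'aba' as idx 3
Step 4: w='ab' (idx 2), next='b' -> output (2, 'b'), add 'abb' as idx 4
Step 5: w='aba' (idx 3), end of input -> output (3, '')


Encoded: [(0, 'a'), (1, 'b'), (2, 'a'), (2, 'b'), (3, '')]


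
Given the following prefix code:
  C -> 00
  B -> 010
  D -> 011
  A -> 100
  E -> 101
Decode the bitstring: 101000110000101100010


Decoding step by step:
Bits 101 -> E
Bits 00 -> C
Bits 011 -> D
Bits 00 -> C
Bits 00 -> C
Bits 101 -> E
Bits 100 -> A
Bits 010 -> B


Decoded message: ECDCCEAB


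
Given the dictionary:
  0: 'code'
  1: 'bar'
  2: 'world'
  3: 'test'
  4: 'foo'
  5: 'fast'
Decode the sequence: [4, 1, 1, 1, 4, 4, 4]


Look up each index in the dictionary:
  4 -> 'foo'
  1 -> 'bar'
  1 -> 'bar'
  1 -> 'bar'
  4 -> 'foo'
  4 -> 'foo'
  4 -> 'foo'

Decoded: "foo bar bar bar foo foo foo"


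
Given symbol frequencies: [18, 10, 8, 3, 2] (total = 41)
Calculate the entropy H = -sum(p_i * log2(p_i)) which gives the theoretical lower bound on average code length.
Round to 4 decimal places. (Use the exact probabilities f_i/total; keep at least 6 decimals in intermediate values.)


Per-symbol terms -p_i * log2(p_i) with p_i = f_i/41:
  p = 18/41 = 0.439024: log2(p) = -1.187627, -p*log2(p) = 0.521397
  p = 10/41 = 0.243902: log2(p) = -2.035624, -p*log2(p) = 0.496494
  p = 8/41 = 0.195122: log2(p) = -2.357552, -p*log2(p) = 0.460010
  p = 3/41 = 0.073171: log2(p) = -3.772590, -p*log2(p) = 0.276043
  p = 2/41 = 0.048780: log2(p) = -4.357552, -p*log2(p) = 0.212564
H = 0.521397 + 0.496494 + 0.460010 + 0.276043 + 0.212564 = 1.966508

H = 1.9665 bits/symbol


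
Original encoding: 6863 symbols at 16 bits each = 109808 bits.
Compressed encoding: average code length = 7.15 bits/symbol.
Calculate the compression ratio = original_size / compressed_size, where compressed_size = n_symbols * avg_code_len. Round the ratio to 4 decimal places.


original_size = n_symbols * orig_bits = 6863 * 16 = 109808 bits
compressed_size = n_symbols * avg_code_len = 6863 * 7.15 = 49070.45 bits
ratio = original_size / compressed_size = 109808 / 49070.45 = 2.2378

Compression ratio = 2.2378


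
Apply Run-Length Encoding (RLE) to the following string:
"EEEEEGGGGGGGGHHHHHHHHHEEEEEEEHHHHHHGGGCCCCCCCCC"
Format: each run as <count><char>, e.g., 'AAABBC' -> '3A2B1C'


Scanning runs left to right:
  i=0: run of 'E' x 5 -> '5E'
  i=5: run of 'G' x 8 -> '8G'
  i=13: run of 'H' x 9 -> '9H'
  i=22: run of 'E' x 7 -> '7E'
  i=29: run of 'H' x 6 -> '6H'
  i=35: run of 'G' x 3 -> '3G'
  i=38: run of 'C' x 9 -> '9C'

RLE = 5E8G9H7E6H3G9C


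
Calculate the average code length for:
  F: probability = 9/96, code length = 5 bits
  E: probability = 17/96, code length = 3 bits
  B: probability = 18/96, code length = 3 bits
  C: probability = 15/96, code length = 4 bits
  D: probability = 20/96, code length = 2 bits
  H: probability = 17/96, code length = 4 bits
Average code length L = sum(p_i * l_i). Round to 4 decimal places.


Weighted contributions p_i * l_i:
  F: (9/96) * 5 = 45/96
  E: (17/96) * 3 = 51/96
  B: (18/96) * 3 = 54/96
  C: (15/96) * 4 = 60/96
  D: (20/96) * 2 = 40/96
  H: (17/96) * 4 = 68/96
Sum = (45 + 51 + 54 + 60 + 40 + 68)/96 = 318/96

L = 318/96 = 3.3125 bits/symbol


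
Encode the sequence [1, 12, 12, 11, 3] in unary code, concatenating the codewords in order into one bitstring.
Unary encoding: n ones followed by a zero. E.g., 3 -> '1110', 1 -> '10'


Encode each number as n ones followed by a terminating 0:
  1 -> 10 (2 bits)
  12 -> 1111111111110 (13 bits)
  12 -> 1111111111110 (13 bits)
  11 -> 111111111110 (12 bits)
  3 -> 1110 (4 bits)
Total length = 2 + 13 + 13 + 12 + 4 = 44 bits.

Unary([1, 12, 12, 11, 3]) = 10111111111111011111111111101111111111101110 (44 bits)


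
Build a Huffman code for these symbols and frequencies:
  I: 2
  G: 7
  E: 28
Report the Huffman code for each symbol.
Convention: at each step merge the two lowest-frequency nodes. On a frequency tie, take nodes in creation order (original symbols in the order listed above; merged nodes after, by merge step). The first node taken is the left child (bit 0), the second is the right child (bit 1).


Huffman tree construction:
Step 1: Merge I(2) + G(7) = 9
Step 2: Merge (I+G)(9) + E(28) = 37
Read each symbol's code off the tree from the root (left child = 0, right child = 1).

Codes:
  I: 00 (length 2)
  G: 01 (length 2)
  E: 1 (length 1)
Average code length: 46/37 = 1.2432 bits/symbol


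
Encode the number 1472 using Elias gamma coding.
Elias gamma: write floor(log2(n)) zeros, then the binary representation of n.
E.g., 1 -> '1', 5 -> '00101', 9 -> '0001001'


num_bits = floor(log2(1472)) + 1 = 11
leading_zeros = num_bits - 1 = 10
binary(1472) = 10111000000

Elias gamma(1472) = '0000000000' + '10111000000' = 000000000010111000000 (21 bits)


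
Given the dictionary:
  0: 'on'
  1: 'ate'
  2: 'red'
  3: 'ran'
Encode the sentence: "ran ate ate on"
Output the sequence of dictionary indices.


Look up each word in the dictionary:
  'ran' -> 3
  'ate' -> 1
  'ate' -> 1
  'on' -> 0

Encoded: [3, 1, 1, 0]


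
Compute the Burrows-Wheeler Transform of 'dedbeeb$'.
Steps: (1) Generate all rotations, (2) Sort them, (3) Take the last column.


Rotations (sorted):
  0: $dedbeeb -> last char: b
  1: b$dedbee -> last char: e
  2: beeb$ded -> last char: d
  3: dbeeb$de -> last char: e
  4: dedbeeb$ -> last char: $
  5: eb$dedbe -> last char: e
  6: edbeeb$d -> last char: d
  7: eeb$dedb -> last char: b


BWT = bede$edb


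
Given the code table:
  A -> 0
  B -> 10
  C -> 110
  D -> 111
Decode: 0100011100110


Decoding:
0 -> A
10 -> B
0 -> A
0 -> A
111 -> D
0 -> A
0 -> A
110 -> C


Result: ABAADAAC


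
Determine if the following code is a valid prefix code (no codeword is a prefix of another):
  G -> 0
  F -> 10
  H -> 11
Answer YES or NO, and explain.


Checking each pair (does one codeword prefix another?):
  G='0' vs F='10': no prefix
  G='0' vs H='11': no prefix
  F='10' vs G='0': no prefix
  F='10' vs H='11': no prefix
  H='11' vs G='0': no prefix
  H='11' vs F='10': no prefix
No violation found over all pairs.

YES -- this is a valid prefix code. No codeword is a prefix of any other codeword.


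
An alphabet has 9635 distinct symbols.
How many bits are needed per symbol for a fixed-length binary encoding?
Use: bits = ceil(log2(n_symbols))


log2(9635) = 13.2341
Bracket: 2^13 = 8192 < 9635 <= 2^14 = 16384
So ceil(log2(9635)) = 14

bits = ceil(log2(9635)) = ceil(13.2341) = 14 bits


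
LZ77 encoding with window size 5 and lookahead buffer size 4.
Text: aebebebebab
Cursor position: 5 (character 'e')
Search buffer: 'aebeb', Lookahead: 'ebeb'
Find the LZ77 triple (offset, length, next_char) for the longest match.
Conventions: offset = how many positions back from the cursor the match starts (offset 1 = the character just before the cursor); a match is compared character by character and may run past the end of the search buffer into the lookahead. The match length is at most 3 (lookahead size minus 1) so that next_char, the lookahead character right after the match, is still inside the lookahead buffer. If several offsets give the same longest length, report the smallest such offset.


Try each offset into the search buffer:
  offset=1 (pos 4, char 'b'): match length 0
  offset=2 (pos 3, char 'e'): match length 3
  offset=3 (pos 2, char 'b'): match length 0
  offset=4 (pos 1, char 'e'): match length 3
  offset=5 (pos 0, char 'a'): match length 0
Longest match has length 3, found at offsets 2, 4; take the smallest, offset 2.
next_char = character at position 5 + 3 = 8 -> 'b'

Best match: offset=2, length=3 (matching 'ebe' starting at position 3)
LZ77 triple: (2, 3, 'b')


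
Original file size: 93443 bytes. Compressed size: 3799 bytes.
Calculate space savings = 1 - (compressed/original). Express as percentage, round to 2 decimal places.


ratio = compressed/original = 3799/93443 = 0.040656
savings = 1 - ratio = 1 - 0.040656 = 0.959344
as a percentage: 0.959344 * 100 = 95.93%

Space savings = 1 - 3799/93443 = 95.93%


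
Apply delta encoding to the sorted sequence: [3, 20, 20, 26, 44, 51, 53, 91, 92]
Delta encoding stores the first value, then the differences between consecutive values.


First value: 3
Deltas:
  20 - 3 = 17
  20 - 20 = 0
  26 - 20 = 6
  44 - 26 = 18
  51 - 44 = 7
  53 - 51 = 2
  91 - 53 = 38
  92 - 91 = 1


Delta encoded: [3, 17, 0, 6, 18, 7, 2, 38, 1]


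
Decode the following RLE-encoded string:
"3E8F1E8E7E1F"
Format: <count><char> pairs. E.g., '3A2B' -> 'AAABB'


Expanding each <count><char> pair:
  3E -> 'EEE'
  8F -> 'FFFFFFFF'
  1E -> 'E'
  8E -> 'EEEEEEEE'
  7E -> 'EEEEEEE'
  1F -> 'F'

Decoded = EEEFFFFFFFFEEEEEEEEEEEEEEEEF


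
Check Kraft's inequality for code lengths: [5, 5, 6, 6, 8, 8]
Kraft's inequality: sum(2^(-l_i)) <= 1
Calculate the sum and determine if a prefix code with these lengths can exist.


Sum = 2^(-5) + 2^(-5) + 2^(-6) + 2^(-6) + 2^(-8) + 2^(-8)
    = 0.03125 + 0.03125 + 0.015625 + 0.015625 + 0.00390625 + 0.00390625
    = 26/256 = 0.1015625
Since 0.1015625 <= 1, Kraft's inequality IS satisfied.
A prefix code with these lengths CAN exist.

Kraft sum = 0.1015625. Satisfied.


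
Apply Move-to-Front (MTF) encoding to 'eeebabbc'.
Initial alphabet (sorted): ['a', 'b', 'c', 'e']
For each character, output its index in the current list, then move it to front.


MTF encoding:
'e': index 3 in ['a', 'b', 'c', 'e'] -> ['e', 'a', 'b', 'c']
'e': index 0 in ['e', 'a', 'b', 'c'] -> ['e', 'a', 'b', 'c']
'e': index 0 in ['e', 'a', 'b', 'c'] -> ['e', 'a', 'b', 'c']
'b': index 2 in ['e', 'a', 'b', 'c'] -> ['b', 'e', 'a', 'c']
'a': index 2 in ['b', 'e', 'a', 'c'] -> ['a', 'b', 'e', 'c']
'b': index 1 in ['a', 'b', 'e', 'c'] -> ['b', 'a', 'e', 'c']
'b': index 0 in ['b', 'a', 'e', 'c'] -> ['b', 'a', 'e', 'c']
'c': index 3 in ['b', 'a', 'e', 'c'] -> ['c', 'b', 'a', 'e']


Output: [3, 0, 0, 2, 2, 1, 0, 3]


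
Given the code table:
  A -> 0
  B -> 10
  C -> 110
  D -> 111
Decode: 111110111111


Decoding:
111 -> D
110 -> C
111 -> D
111 -> D


Result: DCDD


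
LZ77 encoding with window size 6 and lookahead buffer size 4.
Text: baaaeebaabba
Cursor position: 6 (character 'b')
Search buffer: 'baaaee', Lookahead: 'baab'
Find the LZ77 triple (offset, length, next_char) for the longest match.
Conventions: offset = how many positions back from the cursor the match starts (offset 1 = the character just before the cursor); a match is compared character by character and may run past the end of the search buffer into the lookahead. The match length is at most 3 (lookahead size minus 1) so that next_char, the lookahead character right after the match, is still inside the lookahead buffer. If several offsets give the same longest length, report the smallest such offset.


Try each offset into the search buffer:
  offset=1 (pos 5, char 'e'): match length 0
  offset=2 (pos 4, char 'e'): match length 0
  offset=3 (pos 3, char 'a'): match length 0
  offset=4 (pos 2, char 'a'): match length 0
  offset=5 (pos 1, char 'a'): match length 0
  offset=6 (pos 0, char 'b'): match length 3
Longest match has length 3 at offset 6.
next_char = character at position 6 + 3 = 9 -> 'b'

Best match: offset=6, length=3 (matching 'baa' starting at position 0)
LZ77 triple: (6, 3, 'b')


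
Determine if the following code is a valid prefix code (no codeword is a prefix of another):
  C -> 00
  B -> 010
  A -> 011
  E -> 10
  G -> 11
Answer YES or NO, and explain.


Checking each pair (does one codeword prefix another?):
  C='00' vs B='010': no prefix
  C='00' vs A='011': no prefix
  C='00' vs E='10': no prefix
  C='00' vs G='11': no prefix
  B='010' vs C='00': no prefix
  B='010' vs A='011': no prefix
  B='010' vs E='10': no prefix
  B='010' vs G='11': no prefix
  A='011' vs C='00': no prefix
  A='011' vs B='010': no prefix
  A='011' vs E='10': no prefix
  A='011' vs G='11': no prefix
  E='10' vs C='00': no prefix
  E='10' vs B='010': no prefix
  E='10' vs A='011': no prefix
  E='10' vs G='11': no prefix
  G='11' vs C='00': no prefix
  G='11' vs B='010': no prefix
  G='11' vs A='011': no prefix
  G='11' vs E='10': no prefix
No violation found over all pairs.

YES -- this is a valid prefix code. No codeword is a prefix of any other codeword.


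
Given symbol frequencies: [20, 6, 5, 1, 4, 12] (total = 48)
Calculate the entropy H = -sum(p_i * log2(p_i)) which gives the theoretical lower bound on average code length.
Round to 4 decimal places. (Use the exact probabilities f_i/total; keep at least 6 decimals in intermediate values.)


Per-symbol terms -p_i * log2(p_i) with p_i = f_i/48:
  p = 20/48 = 0.416667: log2(p) = -1.263034, -p*log2(p) = 0.526264
  p = 6/48 = 0.125000: log2(p) = -3.000000, -p*log2(p) = 0.375000
  p = 5/48 = 0.104167: log2(p) = -3.263034, -p*log2(p) = 0.339899
  p = 1/48 = 0.020833: log2(p) = -5.584963, -p*log2(p) = 0.116353
  p = 4/48 = 0.083333: log2(p) = -3.584963, -p*log2(p) = 0.298747
  p = 12/48 = 0.250000: log2(p) = -2.000000, -p*log2(p) = 0.500000
H = 0.526264 + 0.375000 + 0.339899 + 0.116353 + 0.298747 + 0.500000 = 2.156263

H = 2.1563 bits/symbol


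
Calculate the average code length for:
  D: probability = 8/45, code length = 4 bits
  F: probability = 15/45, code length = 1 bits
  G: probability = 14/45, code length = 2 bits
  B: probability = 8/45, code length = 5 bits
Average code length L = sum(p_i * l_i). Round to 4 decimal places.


Weighted contributions p_i * l_i:
  D: (8/45) * 4 = 32/45
  F: (15/45) * 1 = 15/45
  G: (14/45) * 2 = 28/45
  B: (8/45) * 5 = 40/45
Sum = (32 + 15 + 28 + 40)/45 = 115/45

L = 115/45 = 2.5556 bits/symbol


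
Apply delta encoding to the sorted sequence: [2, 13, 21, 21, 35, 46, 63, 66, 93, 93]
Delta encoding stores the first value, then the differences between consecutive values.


First value: 2
Deltas:
  13 - 2 = 11
  21 - 13 = 8
  21 - 21 = 0
  35 - 21 = 14
  46 - 35 = 11
  63 - 46 = 17
  66 - 63 = 3
  93 - 66 = 27
  93 - 93 = 0


Delta encoded: [2, 11, 8, 0, 14, 11, 17, 3, 27, 0]


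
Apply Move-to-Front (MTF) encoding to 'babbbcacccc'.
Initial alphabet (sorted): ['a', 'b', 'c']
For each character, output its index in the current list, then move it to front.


MTF encoding:
'b': index 1 in ['a', 'b', 'c'] -> ['b', 'a', 'c']
'a': index 1 in ['b', 'a', 'c'] -> ['a', 'b', 'c']
'b': index 1 in ['a', 'b', 'c'] -> ['b', 'a', 'c']
'b': index 0 in ['b', 'a', 'c'] -> ['b', 'a', 'c']
'b': index 0 in ['b', 'a', 'c'] -> ['b', 'a', 'c']
'c': index 2 in ['b', 'a', 'c'] -> ['c', 'b', 'a']
'a': index 2 in ['c', 'b', 'a'] -> ['a', 'c', 'b']
'c': index 1 in ['a', 'c', 'b'] -> ['c', 'a', 'b']
'c': index 0 in ['c', 'a', 'b'] -> ['c', 'a', 'b']
'c': index 0 in ['c', 'a', 'b'] -> ['c', 'a', 'b']
'c': index 0 in ['c', 'a', 'b'] -> ['c', 'a', 'b']


Output: [1, 1, 1, 0, 0, 2, 2, 1, 0, 0, 0]


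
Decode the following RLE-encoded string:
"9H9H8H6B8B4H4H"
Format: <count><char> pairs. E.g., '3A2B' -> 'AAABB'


Expanding each <count><char> pair:
  9H -> 'HHHHHHHHH'
  9H -> 'HHHHHHHHH'
  8H -> 'HHHHHHHH'
  6B -> 'BBBBBB'
  8B -> 'BBBBBBBB'
  4H -> 'HHHH'
  4H -> 'HHHH'

Decoded = HHHHHHHHHHHHHHHHHHHHHHHHHHBBBBBBBBBBBBBBHHHHHHHH


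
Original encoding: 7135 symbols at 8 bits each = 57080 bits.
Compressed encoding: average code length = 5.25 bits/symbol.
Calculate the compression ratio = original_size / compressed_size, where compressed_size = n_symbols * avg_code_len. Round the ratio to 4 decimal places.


original_size = n_symbols * orig_bits = 7135 * 8 = 57080 bits
compressed_size = n_symbols * avg_code_len = 7135 * 5.25 = 37458.75 bits
ratio = original_size / compressed_size = 57080 / 37458.75 = 1.5238

Compression ratio = 1.5238


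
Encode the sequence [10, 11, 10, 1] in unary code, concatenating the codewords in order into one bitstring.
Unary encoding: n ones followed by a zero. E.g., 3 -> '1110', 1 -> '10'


Encode each number as n ones followed by a terminating 0:
  10 -> 11111111110 (11 bits)
  11 -> 111111111110 (12 bits)
  10 -> 11111111110 (11 bits)
  1 -> 10 (2 bits)
Total length = 11 + 12 + 11 + 2 = 36 bits.

Unary([10, 11, 10, 1]) = 111111111101111111111101111111111010 (36 bits)


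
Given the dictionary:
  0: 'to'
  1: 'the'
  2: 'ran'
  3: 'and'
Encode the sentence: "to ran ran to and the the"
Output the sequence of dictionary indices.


Look up each word in the dictionary:
  'to' -> 0
  'ran' -> 2
  'ran' -> 2
  'to' -> 0
  'and' -> 3
  'the' -> 1
  'the' -> 1

Encoded: [0, 2, 2, 0, 3, 1, 1]


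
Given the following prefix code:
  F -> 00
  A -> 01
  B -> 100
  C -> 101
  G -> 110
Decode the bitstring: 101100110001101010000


Decoding step by step:
Bits 101 -> C
Bits 100 -> B
Bits 110 -> G
Bits 00 -> F
Bits 110 -> G
Bits 101 -> C
Bits 00 -> F
Bits 00 -> F


Decoded message: CBGFGCFF


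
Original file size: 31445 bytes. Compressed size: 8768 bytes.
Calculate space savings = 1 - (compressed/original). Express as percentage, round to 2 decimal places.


ratio = compressed/original = 8768/31445 = 0.278836
savings = 1 - ratio = 1 - 0.278836 = 0.721164
as a percentage: 0.721164 * 100 = 72.12%

Space savings = 1 - 8768/31445 = 72.12%


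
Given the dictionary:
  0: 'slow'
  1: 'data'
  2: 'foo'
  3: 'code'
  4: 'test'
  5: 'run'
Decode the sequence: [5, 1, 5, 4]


Look up each index in the dictionary:
  5 -> 'run'
  1 -> 'data'
  5 -> 'run'
  4 -> 'test'

Decoded: "run data run test"


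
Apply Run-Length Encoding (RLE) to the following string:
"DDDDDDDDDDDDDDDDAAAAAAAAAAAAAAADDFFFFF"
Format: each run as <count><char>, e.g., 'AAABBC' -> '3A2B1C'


Scanning runs left to right:
  i=0: run of 'D' x 16 -> '16D'
  i=16: run of 'A' x 15 -> '15A'
  i=31: run of 'D' x 2 -> '2D'
  i=33: run of 'F' x 5 -> '5F'

RLE = 16D15A2D5F


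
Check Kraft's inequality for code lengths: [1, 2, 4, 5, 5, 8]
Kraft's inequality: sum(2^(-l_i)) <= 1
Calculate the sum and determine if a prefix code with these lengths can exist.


Sum = 2^(-1) + 2^(-2) + 2^(-4) + 2^(-5) + 2^(-5) + 2^(-8)
    = 0.5 + 0.25 + 0.0625 + 0.03125 + 0.03125 + 0.00390625
    = 225/256 = 0.87890625
Since 0.87890625 <= 1, Kraft's inequality IS satisfied.
A prefix code with these lengths CAN exist.

Kraft sum = 0.87890625. Satisfied.


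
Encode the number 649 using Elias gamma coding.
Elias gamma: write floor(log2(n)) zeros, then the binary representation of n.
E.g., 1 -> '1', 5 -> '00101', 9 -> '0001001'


num_bits = floor(log2(649)) + 1 = 10
leading_zeros = num_bits - 1 = 9
binary(649) = 1010001001

Elias gamma(649) = '000000000' + '1010001001' = 0000000001010001001 (19 bits)


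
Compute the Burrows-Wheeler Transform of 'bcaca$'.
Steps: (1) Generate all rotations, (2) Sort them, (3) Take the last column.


Rotations (sorted):
  0: $bcaca -> last char: a
  1: a$bcac -> last char: c
  2: aca$bc -> last char: c
  3: bcaca$ -> last char: $
  4: ca$bca -> last char: a
  5: caca$b -> last char: b


BWT = acc$ab


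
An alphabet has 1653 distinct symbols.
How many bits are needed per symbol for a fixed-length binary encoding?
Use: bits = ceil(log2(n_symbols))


log2(1653) = 10.6909
Bracket: 2^10 = 1024 < 1653 <= 2^11 = 2048
So ceil(log2(1653)) = 11

bits = ceil(log2(1653)) = ceil(10.6909) = 11 bits


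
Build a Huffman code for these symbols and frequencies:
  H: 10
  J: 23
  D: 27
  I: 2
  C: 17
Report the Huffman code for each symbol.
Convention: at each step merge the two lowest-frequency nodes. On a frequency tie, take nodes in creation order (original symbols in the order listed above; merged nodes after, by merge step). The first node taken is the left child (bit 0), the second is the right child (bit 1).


Huffman tree construction:
Step 1: Merge I(2) + H(10) = 12
Step 2: Merge (I+H)(12) + C(17) = 29
Step 3: Merge J(23) + D(27) = 50
Step 4: Merge ((I+H)+C)(29) + (J+D)(50) = 79
Read each symbol's code off the tree from the root (left child = 0, right child = 1).

Codes:
  H: 001 (length 3)
  J: 10 (length 2)
  D: 11 (length 2)
  I: 000 (length 3)
  C: 01 (length 2)
Average code length: 170/79 = 2.1519 bits/symbol


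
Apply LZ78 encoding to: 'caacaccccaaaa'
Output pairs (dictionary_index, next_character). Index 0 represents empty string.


LZ78 encoding steps:
Dictionary: {0: ''}
Step 1: w='' (idx 0), next='c' -> output (0, 'c'), add 'c' as idx 1
Step 2: w='' (idx 0), next='a' -> output (0, 'a'), add 'a' as idx 2
Step 3: w='a' (idx 2), next='c' -> output (2, 'c'), add 'ac' as idx 3
Step 4: w='ac' (idx 3), next='c' -> output (3, 'c'), add 'acc' as idx 4
Step 5: w='c' (idx 1), next='c' -> output (1, 'c'), add 'cc' as idx 5
Step 6: w='a' (idx 2), next='a' -> output (2, 'a'), add 'aa' as idx 6
Step 7: w='aa' (idx 6), end of input -> output (6, '')


Encoded: [(0, 'c'), (0, 'a'), (2, 'c'), (3, 'c'), (1, 'c'), (2, 'a'), (6, '')]


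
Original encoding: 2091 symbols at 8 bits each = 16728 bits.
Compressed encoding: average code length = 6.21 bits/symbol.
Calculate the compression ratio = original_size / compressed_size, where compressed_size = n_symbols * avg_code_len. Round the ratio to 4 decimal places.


original_size = n_symbols * orig_bits = 2091 * 8 = 16728 bits
compressed_size = n_symbols * avg_code_len = 2091 * 6.21 = 12985.11 bits
ratio = original_size / compressed_size = 16728 / 12985.11 = 1.2882

Compression ratio = 1.2882


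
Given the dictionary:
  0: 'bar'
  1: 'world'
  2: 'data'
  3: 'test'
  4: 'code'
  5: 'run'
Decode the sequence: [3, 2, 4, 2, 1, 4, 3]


Look up each index in the dictionary:
  3 -> 'test'
  2 -> 'data'
  4 -> 'code'
  2 -> 'data'
  1 -> 'world'
  4 -> 'code'
  3 -> 'test'

Decoded: "test data code data world code test"


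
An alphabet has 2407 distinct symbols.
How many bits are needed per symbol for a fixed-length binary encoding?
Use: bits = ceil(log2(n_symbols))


log2(2407) = 11.233
Bracket: 2^11 = 2048 < 2407 <= 2^12 = 4096
So ceil(log2(2407)) = 12

bits = ceil(log2(2407)) = ceil(11.233) = 12 bits


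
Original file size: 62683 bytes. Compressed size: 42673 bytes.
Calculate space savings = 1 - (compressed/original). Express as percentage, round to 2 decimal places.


ratio = compressed/original = 42673/62683 = 0.680775
savings = 1 - ratio = 1 - 0.680775 = 0.319225
as a percentage: 0.319225 * 100 = 31.92%

Space savings = 1 - 42673/62683 = 31.92%


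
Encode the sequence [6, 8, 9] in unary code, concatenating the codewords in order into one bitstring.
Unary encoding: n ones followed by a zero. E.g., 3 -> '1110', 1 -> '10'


Encode each number as n ones followed by a terminating 0:
  6 -> 1111110 (7 bits)
  8 -> 111111110 (9 bits)
  9 -> 1111111110 (10 bits)
Total length = 7 + 9 + 10 = 26 bits.

Unary([6, 8, 9]) = 11111101111111101111111110 (26 bits)


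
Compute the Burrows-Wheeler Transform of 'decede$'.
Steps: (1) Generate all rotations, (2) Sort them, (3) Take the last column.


Rotations (sorted):
  0: $decede -> last char: e
  1: cede$de -> last char: e
  2: de$dece -> last char: e
  3: decede$ -> last char: $
  4: e$deced -> last char: d
  5: ecede$d -> last char: d
  6: ede$dec -> last char: c


BWT = eee$ddc


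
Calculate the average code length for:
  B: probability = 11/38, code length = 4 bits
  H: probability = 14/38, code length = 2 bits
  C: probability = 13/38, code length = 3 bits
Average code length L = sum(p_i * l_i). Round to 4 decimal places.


Weighted contributions p_i * l_i:
  B: (11/38) * 4 = 44/38
  H: (14/38) * 2 = 28/38
  C: (13/38) * 3 = 39/38
Sum = (44 + 28 + 39)/38 = 111/38

L = 111/38 = 2.9211 bits/symbol


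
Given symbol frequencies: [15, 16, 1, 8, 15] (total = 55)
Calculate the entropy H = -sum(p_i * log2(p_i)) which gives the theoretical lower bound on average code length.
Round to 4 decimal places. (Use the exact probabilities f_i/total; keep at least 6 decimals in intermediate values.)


Per-symbol terms -p_i * log2(p_i) with p_i = f_i/55:
  p = 15/55 = 0.272727: log2(p) = -1.874469, -p*log2(p) = 0.511219
  p = 16/55 = 0.290909: log2(p) = -1.781360, -p*log2(p) = 0.518214
  p = 1/55 = 0.018182: log2(p) = -5.781360, -p*log2(p) = 0.105116
  p = 8/55 = 0.145455: log2(p) = -2.781360, -p*log2(p) = 0.404561
  p = 15/55 = 0.272727: log2(p) = -1.874469, -p*log2(p) = 0.511219
H = 0.511219 + 0.518214 + 0.105116 + 0.404561 + 0.511219 = 2.050329

H = 2.0503 bits/symbol


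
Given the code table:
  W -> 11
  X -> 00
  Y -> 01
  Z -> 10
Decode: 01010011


Decoding:
01 -> Y
01 -> Y
00 -> X
11 -> W


Result: YYXW


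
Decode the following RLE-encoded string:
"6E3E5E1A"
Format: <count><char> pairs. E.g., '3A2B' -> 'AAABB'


Expanding each <count><char> pair:
  6E -> 'EEEEEE'
  3E -> 'EEE'
  5E -> 'EEEEE'
  1A -> 'A'

Decoded = EEEEEEEEEEEEEEA


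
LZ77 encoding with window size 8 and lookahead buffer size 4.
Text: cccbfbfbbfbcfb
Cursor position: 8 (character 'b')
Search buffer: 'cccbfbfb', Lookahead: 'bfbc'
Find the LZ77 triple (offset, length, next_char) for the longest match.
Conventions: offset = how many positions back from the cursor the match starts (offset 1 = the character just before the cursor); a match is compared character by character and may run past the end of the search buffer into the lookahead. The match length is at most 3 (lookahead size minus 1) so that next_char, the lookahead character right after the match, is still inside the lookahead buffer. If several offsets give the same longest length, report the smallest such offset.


Try each offset into the search buffer:
  offset=1 (pos 7, char 'b'): match length 1
  offset=2 (pos 6, char 'f'): match length 0
  offset=3 (pos 5, char 'b'): match length 3
  offset=4 (pos 4, char 'f'): match length 0
  offset=5 (pos 3, char 'b'): match length 3
  offset=6 (pos 2, char 'c'): match length 0
  offset=7 (pos 1, char 'c'): match length 0
  offset=8 (pos 0, char 'c'): match length 0
Longest match has length 3, found at offsets 3, 5; take the smallest, offset 3.
next_char = character at position 8 + 3 = 11 -> 'c'

Best match: offset=3, length=3 (matching 'bfb' starting at position 5)
LZ77 triple: (3, 3, 'c')


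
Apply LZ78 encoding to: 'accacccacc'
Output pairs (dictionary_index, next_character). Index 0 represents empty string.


LZ78 encoding steps:
Dictionary: {0: ''}
Step 1: w='' (idx 0), next='a' -> output (0, 'a'), add 'a' as idx 1
Step 2: w='' (idx 0), next='c' -> output (0, 'c'), add 'c' as idx 2
Step 3: w='c' (idx 2), next='a' -> output (2, 'a'), add 'ca' as idx 3
Step 4: w='c' (idx 2), next='c' -> output (2, 'c'), add 'cc' as idx 4
Step 5: w='ca' (idx 3), next='c' -> output (3, 'c'), add 'cac' as idx 5
Step 6: w='c' (idx 2), end of input -> output (2, '')


Encoded: [(0, 'a'), (0, 'c'), (2, 'a'), (2, 'c'), (3, 'c'), (2, '')]


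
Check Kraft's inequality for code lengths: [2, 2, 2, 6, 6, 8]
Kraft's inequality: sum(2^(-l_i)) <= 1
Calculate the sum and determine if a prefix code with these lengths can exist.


Sum = 2^(-2) + 2^(-2) + 2^(-2) + 2^(-6) + 2^(-6) + 2^(-8)
    = 0.25 + 0.25 + 0.25 + 0.015625 + 0.015625 + 0.00390625
    = 201/256 = 0.78515625
Since 0.78515625 <= 1, Kraft's inequality IS satisfied.
A prefix code with these lengths CAN exist.

Kraft sum = 0.78515625. Satisfied.


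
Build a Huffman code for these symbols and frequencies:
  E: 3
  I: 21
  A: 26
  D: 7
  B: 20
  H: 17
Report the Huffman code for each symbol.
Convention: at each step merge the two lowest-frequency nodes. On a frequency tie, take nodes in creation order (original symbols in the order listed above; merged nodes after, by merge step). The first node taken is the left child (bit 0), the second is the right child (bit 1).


Huffman tree construction:
Step 1: Merge E(3) + D(7) = 10
Step 2: Merge (E+D)(10) + H(17) = 27
Step 3: Merge B(20) + I(21) = 41
Step 4: Merge A(26) + ((E+D)+H)(27) = 53
Step 5: Merge (B+I)(41) + (A+((E+D)+H))(53) = 94
Read each symbol's code off the tree from the root (left child = 0, right child = 1).

Codes:
  E: 1100 (length 4)
  I: 01 (length 2)
  A: 10 (length 2)
  D: 1101 (length 4)
  B: 00 (length 2)
  H: 111 (length 3)
Average code length: 225/94 = 2.3936 bits/symbol


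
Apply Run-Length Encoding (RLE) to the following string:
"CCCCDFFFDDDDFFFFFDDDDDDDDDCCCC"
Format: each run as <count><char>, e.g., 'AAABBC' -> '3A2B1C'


Scanning runs left to right:
  i=0: run of 'C' x 4 -> '4C'
  i=4: run of 'D' x 1 -> '1D'
  i=5: run of 'F' x 3 -> '3F'
  i=8: run of 'D' x 4 -> '4D'
  i=12: run of 'F' x 5 -> '5F'
  i=17: run of 'D' x 9 -> '9D'
  i=26: run of 'C' x 4 -> '4C'

RLE = 4C1D3F4D5F9D4C


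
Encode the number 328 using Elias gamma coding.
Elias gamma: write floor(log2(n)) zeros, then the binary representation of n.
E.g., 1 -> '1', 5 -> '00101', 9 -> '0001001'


num_bits = floor(log2(328)) + 1 = 9
leading_zeros = num_bits - 1 = 8
binary(328) = 101001000

Elias gamma(328) = '00000000' + '101001000' = 00000000101001000 (17 bits)


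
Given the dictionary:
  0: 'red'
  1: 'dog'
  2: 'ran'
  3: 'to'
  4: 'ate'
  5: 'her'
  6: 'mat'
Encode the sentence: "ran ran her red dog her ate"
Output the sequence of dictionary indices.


Look up each word in the dictionary:
  'ran' -> 2
  'ran' -> 2
  'her' -> 5
  'red' -> 0
  'dog' -> 1
  'her' -> 5
  'ate' -> 4

Encoded: [2, 2, 5, 0, 1, 5, 4]


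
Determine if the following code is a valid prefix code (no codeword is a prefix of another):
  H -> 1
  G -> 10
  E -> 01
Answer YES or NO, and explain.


Checking each pair (does one codeword prefix another?):
  H='1' vs G='10': prefix -- VIOLATION

NO -- this is NOT a valid prefix code. H (1) is a prefix of G (10).


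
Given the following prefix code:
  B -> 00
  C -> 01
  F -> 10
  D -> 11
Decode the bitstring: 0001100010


Decoding step by step:
Bits 00 -> B
Bits 01 -> C
Bits 10 -> F
Bits 00 -> B
Bits 10 -> F


Decoded message: BCFBF


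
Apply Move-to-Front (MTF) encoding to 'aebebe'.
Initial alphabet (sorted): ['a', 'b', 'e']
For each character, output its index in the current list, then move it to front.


MTF encoding:
'a': index 0 in ['a', 'b', 'e'] -> ['a', 'b', 'e']
'e': index 2 in ['a', 'b', 'e'] -> ['e', 'a', 'b']
'b': index 2 in ['e', 'a', 'b'] -> ['b', 'e', 'a']
'e': index 1 in ['b', 'e', 'a'] -> ['e', 'b', 'a']
'b': index 1 in ['e', 'b', 'a'] -> ['b', 'e', 'a']
'e': index 1 in ['b', 'e', 'a'] -> ['e', 'b', 'a']


Output: [0, 2, 2, 1, 1, 1]
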